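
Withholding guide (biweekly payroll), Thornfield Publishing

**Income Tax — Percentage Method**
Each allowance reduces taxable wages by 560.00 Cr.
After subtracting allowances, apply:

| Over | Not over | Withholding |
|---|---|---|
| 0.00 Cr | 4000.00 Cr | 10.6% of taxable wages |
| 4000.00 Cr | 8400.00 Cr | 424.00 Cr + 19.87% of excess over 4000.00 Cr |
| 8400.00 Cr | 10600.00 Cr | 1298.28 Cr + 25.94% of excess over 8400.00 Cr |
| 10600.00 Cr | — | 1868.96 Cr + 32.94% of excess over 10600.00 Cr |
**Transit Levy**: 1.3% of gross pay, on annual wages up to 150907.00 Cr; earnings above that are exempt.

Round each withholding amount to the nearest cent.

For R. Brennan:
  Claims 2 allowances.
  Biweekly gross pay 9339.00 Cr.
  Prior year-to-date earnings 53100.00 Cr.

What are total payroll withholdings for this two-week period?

Income Tax: taxable = 9339.00 Cr − 2×560.00 Cr = 8219.00 Cr
  424.00 Cr + 19.87% × (8219.00 Cr − 4000.00 Cr) = 424.00 Cr + 19.87% × 4219.00 Cr = 1262.32 Cr
Transit Levy: 1.3% × 9339.00 Cr = 121.41 Cr
Total: 1262.32 Cr + 121.41 Cr = 1383.73 Cr

1383.73 Cr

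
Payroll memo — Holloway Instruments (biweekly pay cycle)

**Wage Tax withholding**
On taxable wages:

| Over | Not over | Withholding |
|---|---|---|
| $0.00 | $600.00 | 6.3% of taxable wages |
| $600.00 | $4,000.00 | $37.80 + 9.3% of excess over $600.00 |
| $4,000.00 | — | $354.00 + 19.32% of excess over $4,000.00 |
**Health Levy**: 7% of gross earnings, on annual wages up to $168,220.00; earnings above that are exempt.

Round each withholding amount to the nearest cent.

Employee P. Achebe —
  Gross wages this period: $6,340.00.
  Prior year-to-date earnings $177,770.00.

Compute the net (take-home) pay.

$5,533.91

Wage Tax: taxable = $6,340.00
  $354.00 + 19.32% × ($6,340.00 − $4,000.00) = $354.00 + 19.32% × $2,340.00 = $806.09
Health Levy: YTD $177,770.00 ≥ cap $168,220.00 → $0.00
Total withheld: $806.09 + $0.00 = $806.09
Net pay: $6,340.00 − $806.09 = $5,533.91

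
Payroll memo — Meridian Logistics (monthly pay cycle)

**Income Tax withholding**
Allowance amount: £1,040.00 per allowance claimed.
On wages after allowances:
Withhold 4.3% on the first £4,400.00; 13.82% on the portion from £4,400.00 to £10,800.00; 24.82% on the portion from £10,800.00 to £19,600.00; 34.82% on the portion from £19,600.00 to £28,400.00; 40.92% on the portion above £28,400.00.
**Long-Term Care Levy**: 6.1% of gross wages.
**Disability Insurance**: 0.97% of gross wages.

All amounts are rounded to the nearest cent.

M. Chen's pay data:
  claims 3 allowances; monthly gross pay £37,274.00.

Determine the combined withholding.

£11,311.81

Income Tax: taxable = £37,274.00 − 3×£1,040.00 = £34,154.00
  £6,322.00 + 40.92% × (£34,154.00 − £28,400.00) = £6,322.00 + 40.92% × £5,754.00 = £8,676.54
Long-Term Care Levy: 6.1% × £37,274.00 = £2,273.71
Disability Insurance: 0.97% × £37,274.00 = £361.56
Total: £8,676.54 + £2,273.71 + £361.56 = £11,311.81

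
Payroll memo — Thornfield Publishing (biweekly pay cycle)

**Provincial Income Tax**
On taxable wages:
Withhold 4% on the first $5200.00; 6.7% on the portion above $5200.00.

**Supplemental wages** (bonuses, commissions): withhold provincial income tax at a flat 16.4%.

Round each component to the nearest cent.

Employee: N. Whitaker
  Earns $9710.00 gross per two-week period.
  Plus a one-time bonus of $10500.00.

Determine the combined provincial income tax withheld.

$2232.17

Provincial Income Tax: taxable = $9710.00
  $208.00 + 6.7% × ($9710.00 − $5200.00) = $208.00 + 6.7% × $4510.00 = $510.17
Supplemental (16.4% flat on bonus): 16.4% × $10500.00 = $1722.00
Total provincial income tax: $510.17 + $1722.00 = $2232.17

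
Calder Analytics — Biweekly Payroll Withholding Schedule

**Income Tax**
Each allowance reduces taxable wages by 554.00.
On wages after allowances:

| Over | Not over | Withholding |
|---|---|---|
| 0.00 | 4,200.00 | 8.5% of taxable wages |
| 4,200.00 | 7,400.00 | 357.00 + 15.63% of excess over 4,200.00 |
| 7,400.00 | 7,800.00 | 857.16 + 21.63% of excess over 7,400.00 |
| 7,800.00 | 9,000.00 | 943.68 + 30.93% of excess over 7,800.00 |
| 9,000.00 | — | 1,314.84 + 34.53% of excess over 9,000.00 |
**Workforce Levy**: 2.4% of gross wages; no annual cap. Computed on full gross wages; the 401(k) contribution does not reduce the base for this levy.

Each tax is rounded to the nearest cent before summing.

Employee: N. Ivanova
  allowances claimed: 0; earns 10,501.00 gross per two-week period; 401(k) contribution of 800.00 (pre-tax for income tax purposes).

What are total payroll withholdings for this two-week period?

Income Tax: taxable = 10,501.00 − 800.00 = 9,701.00
  1,314.84 + 34.53% × (9,701.00 − 9,000.00) = 1,314.84 + 34.53% × 701.00 = 1,556.90
Workforce Levy: 2.4% × 10,501.00 = 252.02
Total: 1,556.90 + 252.02 = 1,808.92

1,808.92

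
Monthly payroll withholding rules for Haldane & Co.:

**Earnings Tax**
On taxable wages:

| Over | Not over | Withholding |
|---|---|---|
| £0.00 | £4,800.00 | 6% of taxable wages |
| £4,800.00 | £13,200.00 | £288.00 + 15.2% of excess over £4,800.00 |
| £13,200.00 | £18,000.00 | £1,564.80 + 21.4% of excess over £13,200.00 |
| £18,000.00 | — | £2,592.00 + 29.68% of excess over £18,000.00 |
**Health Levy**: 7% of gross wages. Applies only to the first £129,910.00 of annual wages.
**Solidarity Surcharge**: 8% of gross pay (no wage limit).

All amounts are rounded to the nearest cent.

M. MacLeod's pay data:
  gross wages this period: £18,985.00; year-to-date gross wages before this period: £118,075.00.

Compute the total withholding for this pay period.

Earnings Tax: taxable = £18,985.00
  £2,592.00 + 29.68% × (£18,985.00 − £18,000.00) = £2,592.00 + 29.68% × £985.00 = £2,884.35
Health Levy: cap £129,910.00 − YTD £118,075.00 = £11,835.00 subject; 7% × £11,835.00 = £828.45
Solidarity Surcharge: 8% × £18,985.00 = £1,518.80
Total: £2,884.35 + £828.45 + £1,518.80 = £5,231.60

£5,231.60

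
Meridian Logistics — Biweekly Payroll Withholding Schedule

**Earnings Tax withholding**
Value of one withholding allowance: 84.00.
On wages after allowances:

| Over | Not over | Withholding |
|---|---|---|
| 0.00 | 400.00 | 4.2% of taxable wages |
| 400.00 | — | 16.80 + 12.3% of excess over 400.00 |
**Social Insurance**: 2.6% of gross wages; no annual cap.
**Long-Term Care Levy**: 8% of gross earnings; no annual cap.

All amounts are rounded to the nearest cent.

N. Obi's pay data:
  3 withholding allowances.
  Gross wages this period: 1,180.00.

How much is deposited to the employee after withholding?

Earnings Tax: taxable = 1,180.00 − 3×84.00 = 928.00
  16.80 + 12.3% × (928.00 − 400.00) = 16.80 + 12.3% × 528.00 = 81.74
Social Insurance: 2.6% × 1,180.00 = 30.68
Long-Term Care Levy: 8% × 1,180.00 = 94.40
Total withheld: 81.74 + 30.68 + 94.40 = 206.82
Net pay: 1,180.00 − 206.82 = 973.18

973.18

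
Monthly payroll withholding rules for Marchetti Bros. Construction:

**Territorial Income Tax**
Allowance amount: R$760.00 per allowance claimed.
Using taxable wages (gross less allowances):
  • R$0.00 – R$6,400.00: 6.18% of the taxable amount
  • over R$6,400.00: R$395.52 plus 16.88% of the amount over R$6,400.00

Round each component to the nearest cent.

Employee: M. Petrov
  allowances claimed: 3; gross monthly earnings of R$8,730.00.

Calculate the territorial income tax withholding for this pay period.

Territorial Income Tax: taxable = R$8,730.00 − 3×R$760.00 = R$6,450.00
  R$395.52 + 16.88% × (R$6,450.00 − R$6,400.00) = R$395.52 + 16.88% × R$50.00 = R$403.96

R$403.96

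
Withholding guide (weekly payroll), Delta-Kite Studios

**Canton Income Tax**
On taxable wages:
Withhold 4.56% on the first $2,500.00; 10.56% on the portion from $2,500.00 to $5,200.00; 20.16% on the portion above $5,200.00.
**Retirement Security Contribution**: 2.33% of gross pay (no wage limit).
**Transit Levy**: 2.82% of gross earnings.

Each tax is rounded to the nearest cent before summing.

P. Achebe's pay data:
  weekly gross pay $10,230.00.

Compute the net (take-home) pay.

$8,289.98

Canton Income Tax: taxable = $10,230.00
  $399.12 + 20.16% × ($10,230.00 − $5,200.00) = $399.12 + 20.16% × $5,030.00 = $1,413.17
Retirement Security Contribution: 2.33% × $10,230.00 = $238.36
Transit Levy: 2.82% × $10,230.00 = $288.49
Total withheld: $1,413.17 + $238.36 + $288.49 = $1,940.02
Net pay: $10,230.00 − $1,940.02 = $8,289.98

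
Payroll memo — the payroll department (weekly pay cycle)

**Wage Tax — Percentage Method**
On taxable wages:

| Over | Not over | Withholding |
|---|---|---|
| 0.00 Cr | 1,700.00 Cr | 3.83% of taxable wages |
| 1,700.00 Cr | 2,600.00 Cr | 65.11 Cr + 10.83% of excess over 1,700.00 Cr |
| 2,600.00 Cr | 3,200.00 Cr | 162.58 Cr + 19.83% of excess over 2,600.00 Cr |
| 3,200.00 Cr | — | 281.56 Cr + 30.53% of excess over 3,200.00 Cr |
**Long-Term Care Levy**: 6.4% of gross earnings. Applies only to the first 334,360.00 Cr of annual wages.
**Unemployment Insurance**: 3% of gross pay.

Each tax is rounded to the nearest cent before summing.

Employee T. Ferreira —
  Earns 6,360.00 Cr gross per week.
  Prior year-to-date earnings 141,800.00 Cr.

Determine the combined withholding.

Wage Tax: taxable = 6,360.00 Cr
  281.56 Cr + 30.53% × (6,360.00 Cr − 3,200.00 Cr) = 281.56 Cr + 30.53% × 3,160.00 Cr = 1,246.31 Cr
Long-Term Care Levy: 6.4% × 6,360.00 Cr = 407.04 Cr
Unemployment Insurance: 3% × 6,360.00 Cr = 190.80 Cr
Total: 1,246.31 Cr + 407.04 Cr + 190.80 Cr = 1,844.15 Cr

1,844.15 Cr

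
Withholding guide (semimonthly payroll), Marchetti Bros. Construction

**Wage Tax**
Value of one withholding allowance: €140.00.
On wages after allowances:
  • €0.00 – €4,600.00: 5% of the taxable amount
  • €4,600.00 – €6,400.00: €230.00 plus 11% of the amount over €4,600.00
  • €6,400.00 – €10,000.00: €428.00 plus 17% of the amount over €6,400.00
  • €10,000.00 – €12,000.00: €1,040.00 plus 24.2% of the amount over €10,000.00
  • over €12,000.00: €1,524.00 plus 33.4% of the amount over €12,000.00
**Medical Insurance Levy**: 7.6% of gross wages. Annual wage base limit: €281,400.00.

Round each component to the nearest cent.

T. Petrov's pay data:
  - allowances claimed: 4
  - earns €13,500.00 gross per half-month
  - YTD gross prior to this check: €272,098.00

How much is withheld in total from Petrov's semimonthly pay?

€2,544.91

Wage Tax: taxable = €13,500.00 − 4×€140.00 = €12,940.00
  €1,524.00 + 33.4% × (€12,940.00 − €12,000.00) = €1,524.00 + 33.4% × €940.00 = €1,837.96
Medical Insurance Levy: cap €281,400.00 − YTD €272,098.00 = €9,302.00 subject; 7.6% × €9,302.00 = €706.95
Total: €1,837.96 + €706.95 = €2,544.91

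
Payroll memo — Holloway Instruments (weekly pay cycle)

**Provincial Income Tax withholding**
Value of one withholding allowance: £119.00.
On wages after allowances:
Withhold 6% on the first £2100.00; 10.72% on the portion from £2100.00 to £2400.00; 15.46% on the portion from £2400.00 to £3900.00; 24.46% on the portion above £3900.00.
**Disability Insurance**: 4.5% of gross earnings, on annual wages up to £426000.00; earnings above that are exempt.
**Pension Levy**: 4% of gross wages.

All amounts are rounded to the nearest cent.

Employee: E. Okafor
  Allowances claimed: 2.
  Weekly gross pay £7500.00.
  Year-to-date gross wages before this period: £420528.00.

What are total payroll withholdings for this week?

Provincial Income Tax: taxable = £7500.00 − 2×£119.00 = £7262.00
  £390.06 + 24.46% × (£7262.00 − £3900.00) = £390.06 + 24.46% × £3362.00 = £1212.41
Disability Insurance: cap £426000.00 − YTD £420528.00 = £5472.00 subject; 4.5% × £5472.00 = £246.24
Pension Levy: 4% × £7500.00 = £300.00
Total: £1212.41 + £246.24 + £300.00 = £1758.65

£1758.65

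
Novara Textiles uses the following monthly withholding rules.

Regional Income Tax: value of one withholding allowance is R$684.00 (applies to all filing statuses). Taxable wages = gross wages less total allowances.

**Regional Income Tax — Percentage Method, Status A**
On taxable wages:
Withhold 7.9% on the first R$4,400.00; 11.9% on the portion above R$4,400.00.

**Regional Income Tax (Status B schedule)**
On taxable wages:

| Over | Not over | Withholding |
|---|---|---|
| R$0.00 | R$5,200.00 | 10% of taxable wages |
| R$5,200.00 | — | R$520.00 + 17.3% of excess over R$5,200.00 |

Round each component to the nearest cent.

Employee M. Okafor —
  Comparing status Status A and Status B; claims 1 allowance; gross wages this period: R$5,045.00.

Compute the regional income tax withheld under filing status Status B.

R$436.10

Regional Income Tax (Status B): taxable = R$5,045.00 − 1×R$684.00 = R$4,361.00
  10% × R$4,361.00 = R$436.10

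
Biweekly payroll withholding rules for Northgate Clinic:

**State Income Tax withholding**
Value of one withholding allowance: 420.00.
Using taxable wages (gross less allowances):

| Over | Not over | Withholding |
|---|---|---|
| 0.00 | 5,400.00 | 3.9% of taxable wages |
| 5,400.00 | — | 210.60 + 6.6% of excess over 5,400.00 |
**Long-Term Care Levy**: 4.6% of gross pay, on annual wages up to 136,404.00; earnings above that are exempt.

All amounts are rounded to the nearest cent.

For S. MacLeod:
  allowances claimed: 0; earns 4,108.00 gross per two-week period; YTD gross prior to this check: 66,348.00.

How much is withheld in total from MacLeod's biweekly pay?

State Income Tax: taxable = 4,108.00
  3.9% × 4,108.00 = 160.21
Long-Term Care Levy: 4.6% × 4,108.00 = 188.97
Total: 160.21 + 188.97 = 349.18

349.18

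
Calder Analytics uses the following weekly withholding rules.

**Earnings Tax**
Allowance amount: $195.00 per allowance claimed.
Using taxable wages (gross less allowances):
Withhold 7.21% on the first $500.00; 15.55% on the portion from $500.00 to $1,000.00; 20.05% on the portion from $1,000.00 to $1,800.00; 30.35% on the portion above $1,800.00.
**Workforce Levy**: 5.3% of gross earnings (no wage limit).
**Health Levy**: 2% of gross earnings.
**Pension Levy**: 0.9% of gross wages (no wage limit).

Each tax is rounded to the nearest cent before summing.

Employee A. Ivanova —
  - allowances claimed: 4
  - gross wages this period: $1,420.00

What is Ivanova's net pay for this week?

$1,245.74

Earnings Tax: taxable = $1,420.00 − 4×$195.00 = $640.00
  $36.05 + 15.55% × ($640.00 − $500.00) = $36.05 + 15.55% × $140.00 = $57.82
Workforce Levy: 5.3% × $1,420.00 = $75.26
Health Levy: 2% × $1,420.00 = $28.40
Pension Levy: 0.9% × $1,420.00 = $12.78
Total withheld: $57.82 + $75.26 + $28.40 + $12.78 = $174.26
Net pay: $1,420.00 − $174.26 = $1,245.74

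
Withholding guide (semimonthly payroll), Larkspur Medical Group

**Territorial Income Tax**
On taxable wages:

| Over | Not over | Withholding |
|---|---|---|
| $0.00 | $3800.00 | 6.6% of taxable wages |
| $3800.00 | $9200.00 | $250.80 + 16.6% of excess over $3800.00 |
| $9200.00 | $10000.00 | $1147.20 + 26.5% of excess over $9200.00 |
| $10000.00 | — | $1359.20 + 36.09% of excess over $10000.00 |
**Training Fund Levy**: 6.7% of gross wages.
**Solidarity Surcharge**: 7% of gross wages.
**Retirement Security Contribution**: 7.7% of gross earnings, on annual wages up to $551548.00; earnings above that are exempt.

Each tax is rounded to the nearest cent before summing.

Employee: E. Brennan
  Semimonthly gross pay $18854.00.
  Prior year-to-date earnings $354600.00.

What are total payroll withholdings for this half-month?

Territorial Income Tax: taxable = $18854.00
  $1359.20 + 36.09% × ($18854.00 − $10000.00) = $1359.20 + 36.09% × $8854.00 = $4554.61
Training Fund Levy: 6.7% × $18854.00 = $1263.22
Solidarity Surcharge: 7% × $18854.00 = $1319.78
Retirement Security Contribution: 7.7% × $18854.00 = $1451.76
Total: $4554.61 + $1263.22 + $1319.78 + $1451.76 = $8589.37

$8589.37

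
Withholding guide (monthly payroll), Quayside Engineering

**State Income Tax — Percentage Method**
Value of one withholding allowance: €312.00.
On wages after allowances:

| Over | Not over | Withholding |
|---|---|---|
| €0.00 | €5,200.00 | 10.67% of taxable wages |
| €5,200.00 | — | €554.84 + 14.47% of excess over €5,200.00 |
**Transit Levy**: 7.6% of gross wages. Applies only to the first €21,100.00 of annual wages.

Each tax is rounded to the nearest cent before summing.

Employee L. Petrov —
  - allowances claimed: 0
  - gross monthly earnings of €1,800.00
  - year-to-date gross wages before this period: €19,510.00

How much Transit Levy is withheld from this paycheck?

€120.84

Transit Levy: cap €21,100.00 − YTD €19,510.00 = €1,590.00 subject; 7.6% × €1,590.00 = €120.84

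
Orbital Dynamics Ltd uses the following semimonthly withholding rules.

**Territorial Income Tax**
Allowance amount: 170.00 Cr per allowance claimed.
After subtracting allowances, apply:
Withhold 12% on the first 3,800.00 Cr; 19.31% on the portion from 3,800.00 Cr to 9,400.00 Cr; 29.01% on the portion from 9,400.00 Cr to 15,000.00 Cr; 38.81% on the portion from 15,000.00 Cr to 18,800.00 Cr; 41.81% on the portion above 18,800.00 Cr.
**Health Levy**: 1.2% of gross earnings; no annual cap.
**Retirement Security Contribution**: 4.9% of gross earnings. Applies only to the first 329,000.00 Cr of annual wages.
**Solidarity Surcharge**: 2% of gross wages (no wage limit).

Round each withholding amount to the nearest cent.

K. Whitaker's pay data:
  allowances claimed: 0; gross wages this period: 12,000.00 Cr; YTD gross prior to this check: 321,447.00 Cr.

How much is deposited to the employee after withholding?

Territorial Income Tax: taxable = 12,000.00 Cr
  1,537.36 Cr + 29.01% × (12,000.00 Cr − 9,400.00 Cr) = 1,537.36 Cr + 29.01% × 2,600.00 Cr = 2,291.62 Cr
Health Levy: 1.2% × 12,000.00 Cr = 144.00 Cr
Retirement Security Contribution: cap 329,000.00 Cr − YTD 321,447.00 Cr = 7,553.00 Cr subject; 4.9% × 7,553.00 Cr = 370.10 Cr
Solidarity Surcharge: 2% × 12,000.00 Cr = 240.00 Cr
Total withheld: 2,291.62 Cr + 144.00 Cr + 370.10 Cr + 240.00 Cr = 3,045.72 Cr
Net pay: 12,000.00 Cr − 3,045.72 Cr = 8,954.28 Cr

8,954.28 Cr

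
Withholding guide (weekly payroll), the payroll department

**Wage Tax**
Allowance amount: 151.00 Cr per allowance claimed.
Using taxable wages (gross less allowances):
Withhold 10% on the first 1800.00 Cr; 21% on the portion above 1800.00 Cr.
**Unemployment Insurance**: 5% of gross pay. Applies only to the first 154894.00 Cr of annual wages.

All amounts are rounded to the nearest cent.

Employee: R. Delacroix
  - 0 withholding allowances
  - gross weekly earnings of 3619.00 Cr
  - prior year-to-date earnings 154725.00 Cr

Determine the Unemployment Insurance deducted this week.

8.45 Cr

Unemployment Insurance: cap 154894.00 Cr − YTD 154725.00 Cr = 169.00 Cr subject; 5% × 169.00 Cr = 8.45 Cr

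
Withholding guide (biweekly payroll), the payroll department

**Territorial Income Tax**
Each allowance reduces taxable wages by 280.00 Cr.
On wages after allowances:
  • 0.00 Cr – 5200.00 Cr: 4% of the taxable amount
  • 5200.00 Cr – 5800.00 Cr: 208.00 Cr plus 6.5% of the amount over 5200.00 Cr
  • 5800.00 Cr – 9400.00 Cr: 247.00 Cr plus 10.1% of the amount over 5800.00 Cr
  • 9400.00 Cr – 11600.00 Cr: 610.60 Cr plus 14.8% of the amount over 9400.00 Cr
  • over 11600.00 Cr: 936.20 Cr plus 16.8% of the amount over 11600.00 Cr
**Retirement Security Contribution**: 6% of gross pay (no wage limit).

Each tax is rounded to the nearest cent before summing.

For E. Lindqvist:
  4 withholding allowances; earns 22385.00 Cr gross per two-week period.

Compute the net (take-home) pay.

18481.98 Cr

Territorial Income Tax: taxable = 22385.00 Cr − 4×280.00 Cr = 21265.00 Cr
  936.20 Cr + 16.8% × (21265.00 Cr − 11600.00 Cr) = 936.20 Cr + 16.8% × 9665.00 Cr = 2559.92 Cr
Retirement Security Contribution: 6% × 22385.00 Cr = 1343.10 Cr
Total withheld: 2559.92 Cr + 1343.10 Cr = 3903.02 Cr
Net pay: 22385.00 Cr − 3903.02 Cr = 18481.98 Cr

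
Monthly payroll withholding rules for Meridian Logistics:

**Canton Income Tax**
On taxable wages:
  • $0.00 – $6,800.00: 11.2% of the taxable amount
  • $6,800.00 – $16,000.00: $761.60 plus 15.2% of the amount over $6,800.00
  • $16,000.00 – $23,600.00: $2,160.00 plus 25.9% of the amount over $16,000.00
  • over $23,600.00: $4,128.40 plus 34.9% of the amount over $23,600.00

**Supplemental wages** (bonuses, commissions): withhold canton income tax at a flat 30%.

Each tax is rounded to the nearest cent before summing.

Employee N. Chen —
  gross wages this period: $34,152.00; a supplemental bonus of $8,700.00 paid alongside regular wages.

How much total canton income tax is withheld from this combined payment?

$10,421.05

Canton Income Tax: taxable = $34,152.00
  $4,128.40 + 34.9% × ($34,152.00 − $23,600.00) = $4,128.40 + 34.9% × $10,552.00 = $7,811.05
Supplemental (30% flat on bonus): 30% × $8,700.00 = $2,610.00
Total canton income tax: $7,811.05 + $2,610.00 = $10,421.05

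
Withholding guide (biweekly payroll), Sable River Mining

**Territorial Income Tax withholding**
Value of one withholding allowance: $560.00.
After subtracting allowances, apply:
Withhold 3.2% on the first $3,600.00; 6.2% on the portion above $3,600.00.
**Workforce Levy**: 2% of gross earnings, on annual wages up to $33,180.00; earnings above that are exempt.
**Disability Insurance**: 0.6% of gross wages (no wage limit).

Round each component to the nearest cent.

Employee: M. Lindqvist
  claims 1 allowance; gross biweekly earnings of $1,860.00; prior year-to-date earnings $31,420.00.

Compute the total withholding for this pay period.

$87.96

Territorial Income Tax: taxable = $1,860.00 − 1×$560.00 = $1,300.00
  3.2% × $1,300.00 = $41.60
Workforce Levy: cap $33,180.00 − YTD $31,420.00 = $1,760.00 subject; 2% × $1,760.00 = $35.20
Disability Insurance: 0.6% × $1,860.00 = $11.16
Total: $41.60 + $35.20 + $11.16 = $87.96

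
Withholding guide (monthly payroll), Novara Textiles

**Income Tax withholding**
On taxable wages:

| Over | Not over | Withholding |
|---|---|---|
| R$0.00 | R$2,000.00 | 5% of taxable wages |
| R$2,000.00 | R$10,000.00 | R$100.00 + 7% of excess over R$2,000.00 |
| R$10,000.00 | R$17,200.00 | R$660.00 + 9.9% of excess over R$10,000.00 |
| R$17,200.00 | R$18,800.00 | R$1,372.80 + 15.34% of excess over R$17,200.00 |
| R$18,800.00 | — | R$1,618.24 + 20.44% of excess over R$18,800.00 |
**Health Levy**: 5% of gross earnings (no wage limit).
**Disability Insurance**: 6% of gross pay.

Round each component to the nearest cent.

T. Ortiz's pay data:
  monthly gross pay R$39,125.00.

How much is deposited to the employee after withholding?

Income Tax: taxable = R$39,125.00
  R$1,618.24 + 20.44% × (R$39,125.00 − R$18,800.00) = R$1,618.24 + 20.44% × R$20,325.00 = R$5,772.67
Health Levy: 5% × R$39,125.00 = R$1,956.25
Disability Insurance: 6% × R$39,125.00 = R$2,347.50
Total withheld: R$5,772.67 + R$1,956.25 + R$2,347.50 = R$10,076.42
Net pay: R$39,125.00 − R$10,076.42 = R$29,048.58

R$29,048.58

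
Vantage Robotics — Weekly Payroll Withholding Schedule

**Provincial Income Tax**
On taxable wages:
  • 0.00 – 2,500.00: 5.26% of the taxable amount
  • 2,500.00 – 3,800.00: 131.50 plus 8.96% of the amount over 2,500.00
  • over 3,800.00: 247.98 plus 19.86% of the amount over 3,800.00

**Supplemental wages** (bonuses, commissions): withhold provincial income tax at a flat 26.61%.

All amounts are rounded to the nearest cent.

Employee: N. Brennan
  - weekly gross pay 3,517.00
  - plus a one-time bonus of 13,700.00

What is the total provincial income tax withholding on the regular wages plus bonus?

3,868.19

Provincial Income Tax: taxable = 3,517.00
  131.50 + 8.96% × (3,517.00 − 2,500.00) = 131.50 + 8.96% × 1,017.00 = 222.62
Supplemental (26.61% flat on bonus): 26.61% × 13,700.00 = 3,645.57
Total provincial income tax: 222.62 + 3,645.57 = 3,868.19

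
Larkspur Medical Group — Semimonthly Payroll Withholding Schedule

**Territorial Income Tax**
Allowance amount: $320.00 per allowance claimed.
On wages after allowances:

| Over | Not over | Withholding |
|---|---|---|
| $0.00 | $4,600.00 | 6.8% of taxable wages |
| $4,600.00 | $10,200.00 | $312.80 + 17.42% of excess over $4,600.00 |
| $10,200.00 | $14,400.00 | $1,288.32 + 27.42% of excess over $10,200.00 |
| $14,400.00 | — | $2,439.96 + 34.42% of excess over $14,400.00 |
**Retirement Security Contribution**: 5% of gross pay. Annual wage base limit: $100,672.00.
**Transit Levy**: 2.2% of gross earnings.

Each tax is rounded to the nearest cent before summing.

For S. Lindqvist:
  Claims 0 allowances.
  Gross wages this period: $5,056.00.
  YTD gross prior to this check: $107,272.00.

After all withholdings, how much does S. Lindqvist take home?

Territorial Income Tax: taxable = $5,056.00
  $312.80 + 17.42% × ($5,056.00 − $4,600.00) = $312.80 + 17.42% × $456.00 = $392.24
Retirement Security Contribution: YTD $107,272.00 ≥ cap $100,672.00 → $0.00
Transit Levy: 2.2% × $5,056.00 = $111.23
Total withheld: $392.24 + $0.00 + $111.23 = $503.47
Net pay: $5,056.00 − $503.47 = $4,552.53

$4,552.53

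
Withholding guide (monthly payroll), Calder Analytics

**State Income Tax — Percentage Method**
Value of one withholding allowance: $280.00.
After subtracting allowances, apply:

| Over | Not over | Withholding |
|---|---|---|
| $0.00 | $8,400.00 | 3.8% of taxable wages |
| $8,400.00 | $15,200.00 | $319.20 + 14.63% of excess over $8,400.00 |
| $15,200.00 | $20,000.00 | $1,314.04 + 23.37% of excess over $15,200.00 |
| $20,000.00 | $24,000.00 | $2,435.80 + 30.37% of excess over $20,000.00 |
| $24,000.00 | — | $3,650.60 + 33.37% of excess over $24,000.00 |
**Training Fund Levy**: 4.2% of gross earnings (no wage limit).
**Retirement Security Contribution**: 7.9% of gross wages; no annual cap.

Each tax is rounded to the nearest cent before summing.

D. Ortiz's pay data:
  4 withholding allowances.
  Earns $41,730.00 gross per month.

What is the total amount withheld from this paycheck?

State Income Tax: taxable = $41,730.00 − 4×$280.00 = $40,610.00
  $3,650.60 + 33.37% × ($40,610.00 − $24,000.00) = $3,650.60 + 33.37% × $16,610.00 = $9,193.36
Training Fund Levy: 4.2% × $41,730.00 = $1,752.66
Retirement Security Contribution: 7.9% × $41,730.00 = $3,296.67
Total: $9,193.36 + $1,752.66 + $3,296.67 = $14,242.69

$14,242.69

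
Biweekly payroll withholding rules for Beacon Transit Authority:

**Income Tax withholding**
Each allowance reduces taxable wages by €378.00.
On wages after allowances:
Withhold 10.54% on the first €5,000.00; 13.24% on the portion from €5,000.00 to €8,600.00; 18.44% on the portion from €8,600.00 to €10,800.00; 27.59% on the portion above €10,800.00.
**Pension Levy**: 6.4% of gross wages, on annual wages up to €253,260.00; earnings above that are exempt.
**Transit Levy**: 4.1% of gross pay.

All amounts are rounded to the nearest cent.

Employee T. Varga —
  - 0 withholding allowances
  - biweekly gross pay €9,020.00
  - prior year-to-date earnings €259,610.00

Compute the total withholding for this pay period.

€1,450.91

Income Tax: taxable = €9,020.00
  €1,003.64 + 18.44% × (€9,020.00 − €8,600.00) = €1,003.64 + 18.44% × €420.00 = €1,081.09
Pension Levy: YTD €259,610.00 ≥ cap €253,260.00 → €0.00
Transit Levy: 4.1% × €9,020.00 = €369.82
Total: €1,081.09 + €0.00 + €369.82 = €1,450.91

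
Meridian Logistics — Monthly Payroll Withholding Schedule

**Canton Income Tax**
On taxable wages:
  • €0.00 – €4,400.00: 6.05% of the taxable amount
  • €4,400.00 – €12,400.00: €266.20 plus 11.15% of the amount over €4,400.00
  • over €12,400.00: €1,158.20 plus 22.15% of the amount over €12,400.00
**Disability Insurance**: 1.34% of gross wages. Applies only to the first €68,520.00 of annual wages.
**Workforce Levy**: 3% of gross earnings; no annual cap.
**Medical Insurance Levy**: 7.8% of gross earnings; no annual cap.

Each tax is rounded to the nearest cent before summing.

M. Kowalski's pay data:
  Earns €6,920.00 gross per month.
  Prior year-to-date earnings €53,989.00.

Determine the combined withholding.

Canton Income Tax: taxable = €6,920.00
  €266.20 + 11.15% × (€6,920.00 − €4,400.00) = €266.20 + 11.15% × €2,520.00 = €547.18
Disability Insurance: 1.34% × €6,920.00 = €92.73
Workforce Levy: 3% × €6,920.00 = €207.60
Medical Insurance Levy: 7.8% × €6,920.00 = €539.76
Total: €547.18 + €92.73 + €207.60 + €539.76 = €1,387.27

€1,387.27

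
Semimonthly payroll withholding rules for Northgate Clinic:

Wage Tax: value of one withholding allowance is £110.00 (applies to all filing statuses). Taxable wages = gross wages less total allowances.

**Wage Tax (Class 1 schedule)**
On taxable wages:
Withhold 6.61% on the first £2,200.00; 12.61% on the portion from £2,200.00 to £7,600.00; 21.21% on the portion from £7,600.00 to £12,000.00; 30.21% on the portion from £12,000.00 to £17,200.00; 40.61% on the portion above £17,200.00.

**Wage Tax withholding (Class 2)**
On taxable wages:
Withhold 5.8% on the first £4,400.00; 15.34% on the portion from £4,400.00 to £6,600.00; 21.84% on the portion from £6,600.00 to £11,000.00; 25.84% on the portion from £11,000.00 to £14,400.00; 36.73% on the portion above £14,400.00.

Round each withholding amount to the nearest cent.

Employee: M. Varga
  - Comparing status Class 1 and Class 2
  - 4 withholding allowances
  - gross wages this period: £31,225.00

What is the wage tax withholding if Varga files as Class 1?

Wage Tax (Class 1): taxable = £31,225.00 − 4×£110.00 = £30,785.00
  £3,330.52 + 40.61% × (£30,785.00 − £17,200.00) = £3,330.52 + 40.61% × £13,585.00 = £8,847.39

£8,847.39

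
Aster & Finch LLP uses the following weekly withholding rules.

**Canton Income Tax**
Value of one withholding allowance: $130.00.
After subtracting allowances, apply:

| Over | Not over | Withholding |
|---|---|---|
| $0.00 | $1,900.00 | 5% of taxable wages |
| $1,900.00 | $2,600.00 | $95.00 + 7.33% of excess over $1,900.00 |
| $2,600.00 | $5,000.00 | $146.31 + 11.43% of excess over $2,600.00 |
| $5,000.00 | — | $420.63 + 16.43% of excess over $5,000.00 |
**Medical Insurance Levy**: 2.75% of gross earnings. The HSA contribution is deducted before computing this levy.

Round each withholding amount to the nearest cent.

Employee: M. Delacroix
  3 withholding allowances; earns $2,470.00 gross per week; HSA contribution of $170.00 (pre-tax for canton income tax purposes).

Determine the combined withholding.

$158.98

Canton Income Tax: taxable = $2,470.00 − $170.00 − 3×$130.00 = $1,910.00
  $95.00 + 7.33% × ($1,910.00 − $1,900.00) = $95.00 + 7.33% × $10.00 = $95.73
Medical Insurance Levy: 2.75% × $2,300.00 = $63.25
Total: $95.73 + $63.25 = $158.98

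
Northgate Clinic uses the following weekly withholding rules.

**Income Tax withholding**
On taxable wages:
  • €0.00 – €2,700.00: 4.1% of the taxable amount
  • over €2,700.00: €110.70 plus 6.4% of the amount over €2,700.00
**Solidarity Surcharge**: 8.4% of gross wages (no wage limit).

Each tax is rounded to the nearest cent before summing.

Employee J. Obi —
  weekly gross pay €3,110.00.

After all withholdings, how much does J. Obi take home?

€2,711.82

Income Tax: taxable = €3,110.00
  €110.70 + 6.4% × (€3,110.00 − €2,700.00) = €110.70 + 6.4% × €410.00 = €136.94
Solidarity Surcharge: 8.4% × €3,110.00 = €261.24
Total withheld: €136.94 + €261.24 = €398.18
Net pay: €3,110.00 − €398.18 = €2,711.82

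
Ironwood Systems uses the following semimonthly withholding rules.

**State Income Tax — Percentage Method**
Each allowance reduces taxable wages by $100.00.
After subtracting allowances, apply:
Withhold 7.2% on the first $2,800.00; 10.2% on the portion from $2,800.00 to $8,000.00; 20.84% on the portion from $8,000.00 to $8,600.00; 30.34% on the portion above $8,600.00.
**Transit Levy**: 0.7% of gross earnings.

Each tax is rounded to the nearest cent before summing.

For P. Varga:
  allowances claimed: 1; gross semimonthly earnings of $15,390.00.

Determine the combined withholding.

State Income Tax: taxable = $15,390.00 − 1×$100.00 = $15,290.00
  $857.04 + 30.34% × ($15,290.00 − $8,600.00) = $857.04 + 30.34% × $6,690.00 = $2,886.79
Transit Levy: 0.7% × $15,390.00 = $107.73
Total: $2,886.79 + $107.73 = $2,994.52

$2,994.52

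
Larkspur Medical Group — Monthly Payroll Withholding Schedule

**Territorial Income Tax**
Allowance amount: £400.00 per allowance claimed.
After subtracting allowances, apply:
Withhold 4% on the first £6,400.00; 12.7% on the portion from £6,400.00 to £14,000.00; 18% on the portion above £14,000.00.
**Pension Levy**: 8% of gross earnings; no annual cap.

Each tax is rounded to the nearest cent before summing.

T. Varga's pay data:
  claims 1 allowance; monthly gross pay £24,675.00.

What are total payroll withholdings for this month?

Territorial Income Tax: taxable = £24,675.00 − 1×£400.00 = £24,275.00
  £1,221.20 + 18% × (£24,275.00 − £14,000.00) = £1,221.20 + 18% × £10,275.00 = £3,070.70
Pension Levy: 8% × £24,675.00 = £1,974.00
Total: £3,070.70 + £1,974.00 = £5,044.70

£5,044.70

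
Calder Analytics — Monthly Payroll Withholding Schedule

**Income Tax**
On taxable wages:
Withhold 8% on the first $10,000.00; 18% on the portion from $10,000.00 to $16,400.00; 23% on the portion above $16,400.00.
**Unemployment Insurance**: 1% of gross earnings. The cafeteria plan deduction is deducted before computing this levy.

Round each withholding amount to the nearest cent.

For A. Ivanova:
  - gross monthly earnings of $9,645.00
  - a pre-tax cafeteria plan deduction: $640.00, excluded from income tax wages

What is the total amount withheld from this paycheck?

$810.45

Income Tax: taxable = $9,645.00 − $640.00 = $9,005.00
  8% × $9,005.00 = $720.40
Unemployment Insurance: 1% × $9,005.00 = $90.05
Total: $720.40 + $90.05 = $810.45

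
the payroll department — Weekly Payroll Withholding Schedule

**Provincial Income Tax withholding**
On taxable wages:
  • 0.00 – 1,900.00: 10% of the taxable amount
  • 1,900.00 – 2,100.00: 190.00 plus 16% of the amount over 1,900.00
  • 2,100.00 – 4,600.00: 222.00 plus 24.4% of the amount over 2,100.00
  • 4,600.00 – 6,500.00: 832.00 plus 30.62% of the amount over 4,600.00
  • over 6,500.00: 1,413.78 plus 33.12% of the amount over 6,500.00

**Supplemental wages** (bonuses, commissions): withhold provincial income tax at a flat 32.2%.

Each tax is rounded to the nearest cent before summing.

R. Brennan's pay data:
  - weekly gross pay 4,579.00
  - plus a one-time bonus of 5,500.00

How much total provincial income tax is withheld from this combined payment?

Provincial Income Tax: taxable = 4,579.00
  222.00 + 24.4% × (4,579.00 − 2,100.00) = 222.00 + 24.4% × 2,479.00 = 826.88
Supplemental (32.2% flat on bonus): 32.2% × 5,500.00 = 1,771.00
Total provincial income tax: 826.88 + 1,771.00 = 2,597.88

2,597.88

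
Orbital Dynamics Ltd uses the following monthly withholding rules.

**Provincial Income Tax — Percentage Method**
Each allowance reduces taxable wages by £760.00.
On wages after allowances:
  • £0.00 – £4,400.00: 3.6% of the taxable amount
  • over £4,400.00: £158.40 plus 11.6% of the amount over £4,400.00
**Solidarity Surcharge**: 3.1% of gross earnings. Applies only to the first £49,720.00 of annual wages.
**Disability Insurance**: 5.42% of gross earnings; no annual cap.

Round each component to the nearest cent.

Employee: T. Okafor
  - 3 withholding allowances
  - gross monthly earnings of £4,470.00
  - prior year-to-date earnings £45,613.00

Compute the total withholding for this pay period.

£448.43

Provincial Income Tax: taxable = £4,470.00 − 3×£760.00 = £2,190.00
  3.6% × £2,190.00 = £78.84
Solidarity Surcharge: cap £49,720.00 − YTD £45,613.00 = £4,107.00 subject; 3.1% × £4,107.00 = £127.32
Disability Insurance: 5.42% × £4,470.00 = £242.27
Total: £78.84 + £127.32 + £242.27 = £448.43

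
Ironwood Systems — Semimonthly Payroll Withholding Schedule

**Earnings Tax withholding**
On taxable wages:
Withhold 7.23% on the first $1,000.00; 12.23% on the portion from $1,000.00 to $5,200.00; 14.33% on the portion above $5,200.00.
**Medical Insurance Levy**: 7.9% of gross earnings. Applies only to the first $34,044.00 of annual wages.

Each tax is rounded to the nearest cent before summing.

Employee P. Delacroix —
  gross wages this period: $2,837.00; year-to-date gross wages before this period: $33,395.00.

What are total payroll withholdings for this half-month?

$348.24

Earnings Tax: taxable = $2,837.00
  $72.30 + 12.23% × ($2,837.00 − $1,000.00) = $72.30 + 12.23% × $1,837.00 = $296.97
Medical Insurance Levy: cap $34,044.00 − YTD $33,395.00 = $649.00 subject; 7.9% × $649.00 = $51.27
Total: $296.97 + $51.27 = $348.24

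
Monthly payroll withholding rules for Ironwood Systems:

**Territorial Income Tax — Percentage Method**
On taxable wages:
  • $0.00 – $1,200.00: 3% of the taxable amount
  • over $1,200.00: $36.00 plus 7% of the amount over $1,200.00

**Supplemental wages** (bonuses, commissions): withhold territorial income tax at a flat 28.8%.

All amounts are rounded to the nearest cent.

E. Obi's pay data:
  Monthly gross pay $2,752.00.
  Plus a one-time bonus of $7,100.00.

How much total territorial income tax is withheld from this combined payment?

Territorial Income Tax: taxable = $2,752.00
  $36.00 + 7% × ($2,752.00 − $1,200.00) = $36.00 + 7% × $1,552.00 = $144.64
Supplemental (28.8% flat on bonus): 28.8% × $7,100.00 = $2,044.80
Total territorial income tax: $144.64 + $2,044.80 = $2,189.44

$2,189.44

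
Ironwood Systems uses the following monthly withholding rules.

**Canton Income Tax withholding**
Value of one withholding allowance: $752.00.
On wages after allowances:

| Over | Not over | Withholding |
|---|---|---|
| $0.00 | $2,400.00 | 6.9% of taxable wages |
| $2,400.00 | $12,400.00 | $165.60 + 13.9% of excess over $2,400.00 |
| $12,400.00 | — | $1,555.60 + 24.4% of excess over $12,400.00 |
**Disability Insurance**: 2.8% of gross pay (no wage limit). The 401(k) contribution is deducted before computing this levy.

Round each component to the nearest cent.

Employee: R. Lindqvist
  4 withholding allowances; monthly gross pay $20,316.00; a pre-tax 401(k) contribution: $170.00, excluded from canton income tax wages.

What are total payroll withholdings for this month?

Canton Income Tax: taxable = $20,316.00 − $170.00 − 4×$752.00 = $17,138.00
  $1,555.60 + 24.4% × ($17,138.00 − $12,400.00) = $1,555.60 + 24.4% × $4,738.00 = $2,711.67
Disability Insurance: 2.8% × $20,146.00 = $564.09
Total: $2,711.67 + $564.09 = $3,275.76

$3,275.76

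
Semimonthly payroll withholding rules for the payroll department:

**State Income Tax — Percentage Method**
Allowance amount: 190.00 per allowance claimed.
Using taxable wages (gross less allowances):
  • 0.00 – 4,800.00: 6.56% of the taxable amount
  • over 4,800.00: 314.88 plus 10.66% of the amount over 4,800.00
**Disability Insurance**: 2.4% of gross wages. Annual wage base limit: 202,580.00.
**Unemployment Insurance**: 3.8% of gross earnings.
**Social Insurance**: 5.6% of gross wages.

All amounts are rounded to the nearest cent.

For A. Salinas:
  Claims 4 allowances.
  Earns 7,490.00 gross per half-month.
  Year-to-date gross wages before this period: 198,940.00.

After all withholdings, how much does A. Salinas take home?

State Income Tax: taxable = 7,490.00 − 4×190.00 = 6,730.00
  314.88 + 10.66% × (6,730.00 − 4,800.00) = 314.88 + 10.66% × 1,930.00 = 520.62
Disability Insurance: cap 202,580.00 − YTD 198,940.00 = 3,640.00 subject; 2.4% × 3,640.00 = 87.36
Unemployment Insurance: 3.8% × 7,490.00 = 284.62
Social Insurance: 5.6% × 7,490.00 = 419.44
Total withheld: 520.62 + 87.36 + 284.62 + 419.44 = 1,312.04
Net pay: 7,490.00 − 1,312.04 = 6,177.96

6,177.96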